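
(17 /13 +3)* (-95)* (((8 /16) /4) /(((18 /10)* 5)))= -5.68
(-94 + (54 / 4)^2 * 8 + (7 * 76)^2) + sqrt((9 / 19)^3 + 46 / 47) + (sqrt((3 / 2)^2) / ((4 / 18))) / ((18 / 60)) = sqrt(312350861) / 16967 + 568821 / 2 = 284411.54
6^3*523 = 112968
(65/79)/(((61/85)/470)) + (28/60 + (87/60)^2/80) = 249516049537/462624000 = 539.35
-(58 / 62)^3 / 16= -24389 / 476656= -0.05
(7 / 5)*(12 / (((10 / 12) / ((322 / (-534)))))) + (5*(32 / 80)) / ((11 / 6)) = -270828 / 24475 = -11.07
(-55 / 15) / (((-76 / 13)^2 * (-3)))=1859 / 51984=0.04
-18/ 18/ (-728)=1/ 728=0.00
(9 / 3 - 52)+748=699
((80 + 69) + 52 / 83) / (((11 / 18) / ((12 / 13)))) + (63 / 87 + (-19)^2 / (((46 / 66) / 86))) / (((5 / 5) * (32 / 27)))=870790308381 / 23030176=37810.84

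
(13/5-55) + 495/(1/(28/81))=5342/45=118.71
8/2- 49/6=-25/6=-4.17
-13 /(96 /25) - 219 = -222.39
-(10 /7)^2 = -100 /49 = -2.04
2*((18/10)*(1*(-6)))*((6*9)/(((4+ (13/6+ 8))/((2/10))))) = -34992/2125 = -16.47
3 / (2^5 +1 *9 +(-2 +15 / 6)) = 6 / 83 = 0.07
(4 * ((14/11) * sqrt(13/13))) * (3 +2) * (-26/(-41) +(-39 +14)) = -279720/451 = -620.22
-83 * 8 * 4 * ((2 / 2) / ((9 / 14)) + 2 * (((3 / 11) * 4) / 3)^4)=-556649792 / 131769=-4224.44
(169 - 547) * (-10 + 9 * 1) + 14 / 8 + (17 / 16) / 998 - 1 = 6047897 / 15968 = 378.75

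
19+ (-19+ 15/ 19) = 15/ 19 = 0.79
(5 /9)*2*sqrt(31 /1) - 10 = -10 + 10*sqrt(31) /9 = -3.81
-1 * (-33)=33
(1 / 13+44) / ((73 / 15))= 8595 / 949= 9.06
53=53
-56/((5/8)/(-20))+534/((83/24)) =161552/83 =1946.41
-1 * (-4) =4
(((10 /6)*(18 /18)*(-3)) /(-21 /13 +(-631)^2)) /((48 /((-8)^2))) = -65 /3882054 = -0.00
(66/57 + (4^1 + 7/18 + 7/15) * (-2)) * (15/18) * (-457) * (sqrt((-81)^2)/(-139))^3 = -65781393003/102053522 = -644.58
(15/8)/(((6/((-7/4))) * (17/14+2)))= -49/288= -0.17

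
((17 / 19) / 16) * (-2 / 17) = -1 / 152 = -0.01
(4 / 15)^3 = 64 / 3375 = 0.02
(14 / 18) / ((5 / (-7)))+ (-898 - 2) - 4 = -40729 / 45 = -905.09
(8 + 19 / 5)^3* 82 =16841078 / 125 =134728.62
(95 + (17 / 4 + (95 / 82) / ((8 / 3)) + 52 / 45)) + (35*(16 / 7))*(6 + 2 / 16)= 17441597 / 29520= 590.84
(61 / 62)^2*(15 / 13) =55815 / 49972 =1.12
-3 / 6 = -1 / 2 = -0.50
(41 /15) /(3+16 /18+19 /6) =246 /635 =0.39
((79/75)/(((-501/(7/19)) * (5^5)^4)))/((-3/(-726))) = -133826/68085193634033203125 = -0.00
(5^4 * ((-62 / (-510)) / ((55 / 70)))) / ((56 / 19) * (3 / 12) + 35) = 147250 / 54417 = 2.71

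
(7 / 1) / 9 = 7 / 9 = 0.78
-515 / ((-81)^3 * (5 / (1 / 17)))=103 / 9034497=0.00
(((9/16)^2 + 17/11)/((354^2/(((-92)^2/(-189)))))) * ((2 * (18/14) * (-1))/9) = 56603/297750816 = 0.00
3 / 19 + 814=15469 / 19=814.16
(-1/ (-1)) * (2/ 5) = 2/ 5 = 0.40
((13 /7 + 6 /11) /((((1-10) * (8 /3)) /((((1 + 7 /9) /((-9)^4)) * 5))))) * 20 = -37000 /13640319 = -0.00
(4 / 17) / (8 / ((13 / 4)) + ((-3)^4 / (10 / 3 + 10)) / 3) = 2080 / 39661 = 0.05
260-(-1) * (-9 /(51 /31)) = 4327 /17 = 254.53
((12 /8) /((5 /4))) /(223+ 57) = 3 /700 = 0.00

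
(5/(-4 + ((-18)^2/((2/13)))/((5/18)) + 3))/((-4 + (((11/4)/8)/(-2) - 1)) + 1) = -1600/10120101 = -0.00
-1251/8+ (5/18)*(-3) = -3773/24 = -157.21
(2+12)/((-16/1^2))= -7/8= -0.88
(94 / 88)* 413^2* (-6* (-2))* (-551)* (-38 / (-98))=-5138405049 / 11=-467127731.73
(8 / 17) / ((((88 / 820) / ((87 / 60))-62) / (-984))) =4679904 / 625855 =7.48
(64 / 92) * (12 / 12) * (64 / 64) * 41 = 656 / 23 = 28.52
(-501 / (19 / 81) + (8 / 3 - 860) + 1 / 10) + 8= -1701493 / 570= -2985.08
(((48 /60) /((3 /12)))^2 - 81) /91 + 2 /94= -80868 /106925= -0.76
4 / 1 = 4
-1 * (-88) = 88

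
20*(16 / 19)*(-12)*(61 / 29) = -234240 / 551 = -425.12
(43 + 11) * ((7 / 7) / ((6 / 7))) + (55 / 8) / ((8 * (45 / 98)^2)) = 434651 / 6480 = 67.08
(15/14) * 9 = 135/14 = 9.64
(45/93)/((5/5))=15/31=0.48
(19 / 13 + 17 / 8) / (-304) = -373 / 31616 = -0.01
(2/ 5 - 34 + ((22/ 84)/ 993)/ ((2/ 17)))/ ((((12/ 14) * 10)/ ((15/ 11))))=-14012281/ 2621520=-5.35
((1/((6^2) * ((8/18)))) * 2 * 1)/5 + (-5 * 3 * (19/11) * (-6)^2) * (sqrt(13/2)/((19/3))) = 1/40 - 810 * sqrt(26)/11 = -375.45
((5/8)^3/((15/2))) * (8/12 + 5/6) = 25/512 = 0.05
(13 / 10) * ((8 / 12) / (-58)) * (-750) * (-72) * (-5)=117000 / 29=4034.48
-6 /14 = -3 /7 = -0.43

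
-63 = -63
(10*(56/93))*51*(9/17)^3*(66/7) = 3849120/8959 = 429.64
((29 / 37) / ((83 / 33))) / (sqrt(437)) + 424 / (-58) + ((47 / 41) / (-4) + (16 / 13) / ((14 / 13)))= -214869 / 33292 + 957*sqrt(437) / 1342027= -6.44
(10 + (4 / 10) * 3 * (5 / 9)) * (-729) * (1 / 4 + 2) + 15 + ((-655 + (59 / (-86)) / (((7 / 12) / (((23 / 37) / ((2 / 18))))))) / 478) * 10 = -46566769448 / 2661743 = -17494.84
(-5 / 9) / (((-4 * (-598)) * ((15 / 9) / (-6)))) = 1 / 1196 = 0.00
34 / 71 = 0.48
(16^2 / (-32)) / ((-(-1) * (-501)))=8 / 501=0.02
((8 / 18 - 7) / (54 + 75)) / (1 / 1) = -59 / 1161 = -0.05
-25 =-25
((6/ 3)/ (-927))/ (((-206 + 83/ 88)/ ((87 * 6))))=10208/ 1858635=0.01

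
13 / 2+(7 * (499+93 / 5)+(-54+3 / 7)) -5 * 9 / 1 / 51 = 3575.25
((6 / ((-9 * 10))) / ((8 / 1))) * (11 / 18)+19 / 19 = 2149 / 2160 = 0.99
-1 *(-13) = 13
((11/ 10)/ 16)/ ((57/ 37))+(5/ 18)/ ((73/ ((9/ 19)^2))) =575309/ 12649440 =0.05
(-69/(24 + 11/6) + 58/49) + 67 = 65.51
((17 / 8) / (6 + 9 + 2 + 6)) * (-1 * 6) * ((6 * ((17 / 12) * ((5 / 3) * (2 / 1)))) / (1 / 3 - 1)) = 4335 / 184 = 23.56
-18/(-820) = 9/410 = 0.02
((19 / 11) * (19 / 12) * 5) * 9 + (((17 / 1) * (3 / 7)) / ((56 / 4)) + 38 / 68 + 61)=6786023 / 36652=185.15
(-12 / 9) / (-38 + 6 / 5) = 5 / 138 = 0.04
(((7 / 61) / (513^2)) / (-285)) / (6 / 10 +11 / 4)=-28 / 61307587071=-0.00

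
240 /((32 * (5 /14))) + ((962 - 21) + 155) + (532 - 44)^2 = 239261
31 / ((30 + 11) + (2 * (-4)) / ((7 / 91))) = -31 / 63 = -0.49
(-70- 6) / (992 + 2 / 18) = -684 / 8929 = -0.08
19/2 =9.50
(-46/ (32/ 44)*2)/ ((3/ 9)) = -759/ 2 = -379.50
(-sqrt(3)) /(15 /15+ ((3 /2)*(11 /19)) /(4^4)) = -9728*sqrt(3) /9761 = -1.73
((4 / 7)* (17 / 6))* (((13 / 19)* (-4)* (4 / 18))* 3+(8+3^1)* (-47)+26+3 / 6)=-954125 / 1197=-797.10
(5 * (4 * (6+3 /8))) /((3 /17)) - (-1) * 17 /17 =1447 /2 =723.50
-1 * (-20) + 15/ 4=95/ 4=23.75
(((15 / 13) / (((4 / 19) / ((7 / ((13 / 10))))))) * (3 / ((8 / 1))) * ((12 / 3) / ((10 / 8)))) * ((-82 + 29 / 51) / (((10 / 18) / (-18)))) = 268441614 / 2873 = 93436.00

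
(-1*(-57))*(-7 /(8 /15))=-748.12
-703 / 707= -0.99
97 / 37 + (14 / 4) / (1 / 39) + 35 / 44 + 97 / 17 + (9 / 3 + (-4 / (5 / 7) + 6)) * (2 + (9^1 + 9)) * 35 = 69899141 / 27676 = 2525.62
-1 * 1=-1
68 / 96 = 17 / 24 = 0.71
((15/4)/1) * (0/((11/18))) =0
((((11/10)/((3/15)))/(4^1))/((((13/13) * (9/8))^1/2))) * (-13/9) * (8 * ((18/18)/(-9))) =2288/729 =3.14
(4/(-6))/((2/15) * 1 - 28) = 5/209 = 0.02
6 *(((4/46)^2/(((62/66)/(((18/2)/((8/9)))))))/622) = 8019/10200178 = 0.00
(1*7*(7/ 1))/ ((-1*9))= -49/ 9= -5.44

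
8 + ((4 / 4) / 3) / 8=193 / 24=8.04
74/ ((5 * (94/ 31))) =1147/ 235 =4.88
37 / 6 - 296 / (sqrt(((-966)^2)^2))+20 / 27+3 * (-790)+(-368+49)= -3754216637 / 1399734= -2682.09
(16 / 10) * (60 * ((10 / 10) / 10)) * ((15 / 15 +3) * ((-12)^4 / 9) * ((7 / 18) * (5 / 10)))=86016 / 5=17203.20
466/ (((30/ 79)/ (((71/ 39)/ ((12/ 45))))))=1306897/ 156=8377.54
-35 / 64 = -0.55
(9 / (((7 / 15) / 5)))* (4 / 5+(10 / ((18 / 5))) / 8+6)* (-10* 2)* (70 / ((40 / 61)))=-11771475 / 8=-1471434.38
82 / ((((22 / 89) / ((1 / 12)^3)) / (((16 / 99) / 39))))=3649 / 4586868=0.00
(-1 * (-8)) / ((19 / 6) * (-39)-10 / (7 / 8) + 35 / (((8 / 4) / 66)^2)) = 112 / 531721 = 0.00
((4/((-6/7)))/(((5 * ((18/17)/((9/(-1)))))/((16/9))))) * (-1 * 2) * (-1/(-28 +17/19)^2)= 1374688/35805375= 0.04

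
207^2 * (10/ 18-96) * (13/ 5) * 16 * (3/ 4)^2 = -478494783/ 5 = -95698956.60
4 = 4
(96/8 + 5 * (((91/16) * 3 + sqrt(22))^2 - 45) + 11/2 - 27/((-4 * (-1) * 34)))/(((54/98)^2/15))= 5462275 * sqrt(22)/648 + 23648973635/352512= 106624.57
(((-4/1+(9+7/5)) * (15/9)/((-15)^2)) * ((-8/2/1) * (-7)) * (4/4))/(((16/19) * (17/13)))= 13832/11475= 1.21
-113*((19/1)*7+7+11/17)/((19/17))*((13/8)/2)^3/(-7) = 593592051/544768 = 1089.62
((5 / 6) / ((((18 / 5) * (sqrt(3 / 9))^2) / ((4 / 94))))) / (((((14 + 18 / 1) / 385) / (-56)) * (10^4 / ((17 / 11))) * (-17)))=49 / 270720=0.00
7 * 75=525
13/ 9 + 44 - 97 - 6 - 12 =-626/ 9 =-69.56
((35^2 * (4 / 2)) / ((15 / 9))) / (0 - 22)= -735 / 11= -66.82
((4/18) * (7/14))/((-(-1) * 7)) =1/63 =0.02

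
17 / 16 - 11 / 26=0.64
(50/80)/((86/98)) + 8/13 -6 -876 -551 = -6402439/4472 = -1431.67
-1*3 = -3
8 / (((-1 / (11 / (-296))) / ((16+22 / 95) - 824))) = -240.15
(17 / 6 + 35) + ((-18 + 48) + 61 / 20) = 4253 / 60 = 70.88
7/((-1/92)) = -644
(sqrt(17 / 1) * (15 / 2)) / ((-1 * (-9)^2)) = -0.38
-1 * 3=-3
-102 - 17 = -119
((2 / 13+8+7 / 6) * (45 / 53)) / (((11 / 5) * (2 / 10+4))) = 90875 / 106106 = 0.86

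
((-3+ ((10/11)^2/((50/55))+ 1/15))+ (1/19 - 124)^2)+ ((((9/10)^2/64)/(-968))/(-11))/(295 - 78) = 246010475813023403/16015341619200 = 15360.93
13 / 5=2.60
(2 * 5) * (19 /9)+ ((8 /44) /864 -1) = 95569 /4752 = 20.11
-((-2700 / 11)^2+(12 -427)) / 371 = -1034255 / 6413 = -161.27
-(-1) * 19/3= 19/3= 6.33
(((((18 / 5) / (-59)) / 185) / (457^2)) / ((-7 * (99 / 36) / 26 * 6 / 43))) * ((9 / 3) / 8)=5031 / 877640931475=0.00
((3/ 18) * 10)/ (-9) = -5/ 27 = -0.19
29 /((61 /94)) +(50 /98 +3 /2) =279165 /5978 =46.70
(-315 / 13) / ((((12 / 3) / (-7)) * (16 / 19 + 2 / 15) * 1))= 628425 / 14456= 43.47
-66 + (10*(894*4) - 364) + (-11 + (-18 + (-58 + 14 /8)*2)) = 70377 /2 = 35188.50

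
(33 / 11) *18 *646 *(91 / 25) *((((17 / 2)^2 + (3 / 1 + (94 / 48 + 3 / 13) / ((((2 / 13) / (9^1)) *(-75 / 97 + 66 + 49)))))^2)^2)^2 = 896022917711506671097625197358464523260084969654958123292820491 / 6097586385229169242504564792360960000000000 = 146947146149833661590.06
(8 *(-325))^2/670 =676000/67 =10089.55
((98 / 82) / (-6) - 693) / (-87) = 170527 / 21402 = 7.97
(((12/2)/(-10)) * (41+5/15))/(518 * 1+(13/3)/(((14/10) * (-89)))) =-231756/4840385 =-0.05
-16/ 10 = -1.60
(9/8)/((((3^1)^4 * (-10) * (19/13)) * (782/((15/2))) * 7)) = -13/9984576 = -0.00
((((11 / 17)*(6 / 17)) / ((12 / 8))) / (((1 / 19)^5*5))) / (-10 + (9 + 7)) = 12566.13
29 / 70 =0.41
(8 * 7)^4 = 9834496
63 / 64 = 0.98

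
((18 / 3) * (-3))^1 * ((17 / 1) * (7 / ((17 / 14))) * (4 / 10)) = -3528 / 5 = -705.60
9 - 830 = -821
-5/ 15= -1/ 3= -0.33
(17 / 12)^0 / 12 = 1 / 12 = 0.08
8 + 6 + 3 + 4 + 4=25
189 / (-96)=-63 / 32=-1.97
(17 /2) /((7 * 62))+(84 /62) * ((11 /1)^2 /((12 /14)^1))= 166029 /868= 191.28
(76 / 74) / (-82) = -19 / 1517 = -0.01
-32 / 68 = -8 / 17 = -0.47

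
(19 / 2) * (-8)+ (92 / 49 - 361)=-21321 / 49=-435.12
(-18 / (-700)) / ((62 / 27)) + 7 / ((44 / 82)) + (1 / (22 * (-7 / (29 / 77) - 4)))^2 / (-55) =16179021017909 / 1239140036750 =13.06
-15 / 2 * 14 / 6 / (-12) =35 / 24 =1.46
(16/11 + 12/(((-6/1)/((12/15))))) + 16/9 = 808/495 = 1.63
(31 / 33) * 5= 155 / 33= 4.70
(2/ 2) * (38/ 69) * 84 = 1064/ 23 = 46.26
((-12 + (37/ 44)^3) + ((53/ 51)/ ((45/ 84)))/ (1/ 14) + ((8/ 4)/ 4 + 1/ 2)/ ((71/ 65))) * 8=77120342239/ 578346120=133.35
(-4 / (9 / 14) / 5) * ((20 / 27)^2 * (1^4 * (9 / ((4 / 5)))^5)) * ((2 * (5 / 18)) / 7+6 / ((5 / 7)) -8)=-471875 / 8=-58984.38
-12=-12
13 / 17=0.76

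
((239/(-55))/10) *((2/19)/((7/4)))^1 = -956/36575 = -0.03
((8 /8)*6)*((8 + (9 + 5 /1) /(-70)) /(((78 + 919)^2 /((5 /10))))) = 117 /4970045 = 0.00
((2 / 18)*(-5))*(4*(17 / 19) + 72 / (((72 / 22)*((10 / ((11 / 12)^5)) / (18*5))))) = -172998455 / 2363904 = -73.18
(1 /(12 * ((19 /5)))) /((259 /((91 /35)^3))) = 2197 /1476300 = 0.00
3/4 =0.75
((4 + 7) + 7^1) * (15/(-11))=-270/11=-24.55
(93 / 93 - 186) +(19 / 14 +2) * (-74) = -3034 / 7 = -433.43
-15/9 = -5/3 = -1.67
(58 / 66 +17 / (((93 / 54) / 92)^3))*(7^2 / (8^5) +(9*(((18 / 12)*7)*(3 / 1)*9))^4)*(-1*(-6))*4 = 3538149923532973142143845411155 / 1342263296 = 2635958186502458860458.81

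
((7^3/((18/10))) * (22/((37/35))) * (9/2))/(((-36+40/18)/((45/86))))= -267411375/967328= -276.44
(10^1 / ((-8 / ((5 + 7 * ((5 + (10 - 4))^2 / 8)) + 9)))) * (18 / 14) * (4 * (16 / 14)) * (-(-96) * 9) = -5326560 / 7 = -760937.14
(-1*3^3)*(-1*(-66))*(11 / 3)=-6534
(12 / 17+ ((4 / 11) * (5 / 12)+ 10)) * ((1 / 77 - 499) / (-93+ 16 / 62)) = 7254880462 / 124191375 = 58.42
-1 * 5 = -5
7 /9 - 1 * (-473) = 4264 /9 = 473.78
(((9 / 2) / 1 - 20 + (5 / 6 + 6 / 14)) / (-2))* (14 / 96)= 299 / 288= 1.04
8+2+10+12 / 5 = 112 / 5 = 22.40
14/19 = 0.74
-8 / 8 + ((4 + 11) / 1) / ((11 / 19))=274 / 11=24.91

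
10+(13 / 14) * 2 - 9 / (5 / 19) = -782 / 35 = -22.34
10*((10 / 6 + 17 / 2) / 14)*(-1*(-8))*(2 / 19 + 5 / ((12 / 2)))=65270 / 1197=54.53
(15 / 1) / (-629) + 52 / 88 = 0.57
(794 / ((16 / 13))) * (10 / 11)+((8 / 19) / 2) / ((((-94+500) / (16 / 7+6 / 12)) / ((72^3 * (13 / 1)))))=7595.50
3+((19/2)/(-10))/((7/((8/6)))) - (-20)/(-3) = -404/105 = -3.85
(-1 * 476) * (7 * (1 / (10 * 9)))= -1666 / 45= -37.02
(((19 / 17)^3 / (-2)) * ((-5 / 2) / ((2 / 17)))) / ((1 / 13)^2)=5795855 / 2312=2506.86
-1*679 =-679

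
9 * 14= 126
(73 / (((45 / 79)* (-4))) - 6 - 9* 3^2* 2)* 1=-36007 / 180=-200.04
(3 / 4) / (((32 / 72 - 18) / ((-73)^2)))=-143883 / 632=-227.66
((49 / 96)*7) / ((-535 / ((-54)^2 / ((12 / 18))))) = -250047 / 8560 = -29.21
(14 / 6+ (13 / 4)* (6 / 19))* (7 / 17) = 2681 / 1938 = 1.38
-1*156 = -156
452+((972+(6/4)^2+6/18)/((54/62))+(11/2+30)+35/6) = 522385/324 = 1612.30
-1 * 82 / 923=-82 / 923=-0.09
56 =56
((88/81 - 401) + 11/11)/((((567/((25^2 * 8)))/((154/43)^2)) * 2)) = -273682640000/12131289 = -22560.06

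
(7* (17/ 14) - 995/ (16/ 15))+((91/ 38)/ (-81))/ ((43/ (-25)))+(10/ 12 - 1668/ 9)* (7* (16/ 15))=-12186602081/ 5294160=-2301.90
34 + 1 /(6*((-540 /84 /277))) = 7241 /270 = 26.82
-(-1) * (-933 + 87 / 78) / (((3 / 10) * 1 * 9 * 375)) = -0.92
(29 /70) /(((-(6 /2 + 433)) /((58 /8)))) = -841 /122080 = -0.01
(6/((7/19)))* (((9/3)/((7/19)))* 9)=58482/49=1193.51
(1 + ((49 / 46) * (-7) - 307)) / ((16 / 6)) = -43257 / 368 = -117.55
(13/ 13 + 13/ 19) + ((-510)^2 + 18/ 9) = 4941970/ 19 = 260103.68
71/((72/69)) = 1633/24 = 68.04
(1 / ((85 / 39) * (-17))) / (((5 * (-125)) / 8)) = 312 / 903125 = 0.00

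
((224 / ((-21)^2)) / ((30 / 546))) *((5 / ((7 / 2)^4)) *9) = 6656 / 2401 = 2.77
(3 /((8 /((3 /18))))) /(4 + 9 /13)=0.01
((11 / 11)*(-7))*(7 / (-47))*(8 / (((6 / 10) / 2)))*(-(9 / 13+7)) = -392000 / 1833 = -213.86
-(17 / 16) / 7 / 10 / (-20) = 17 / 22400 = 0.00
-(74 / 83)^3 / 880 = -0.00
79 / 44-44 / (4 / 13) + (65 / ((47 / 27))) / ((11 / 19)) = -14421 / 188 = -76.71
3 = 3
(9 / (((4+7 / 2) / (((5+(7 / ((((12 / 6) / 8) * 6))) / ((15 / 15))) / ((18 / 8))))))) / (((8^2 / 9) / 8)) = 29 / 5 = 5.80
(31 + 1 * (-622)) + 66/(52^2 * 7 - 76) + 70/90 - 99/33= -16775039/28278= -593.22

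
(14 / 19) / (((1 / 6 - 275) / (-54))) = 4536 / 31331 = 0.14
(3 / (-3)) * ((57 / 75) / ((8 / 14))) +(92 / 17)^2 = 807963 / 28900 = 27.96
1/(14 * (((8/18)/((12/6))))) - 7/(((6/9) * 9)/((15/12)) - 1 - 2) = -899/252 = -3.57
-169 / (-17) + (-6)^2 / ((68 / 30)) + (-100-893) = -16442 / 17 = -967.18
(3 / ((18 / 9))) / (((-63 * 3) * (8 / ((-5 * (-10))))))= -25 / 504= -0.05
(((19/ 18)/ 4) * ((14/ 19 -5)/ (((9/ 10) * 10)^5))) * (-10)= 5/ 26244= 0.00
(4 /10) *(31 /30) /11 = 31 /825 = 0.04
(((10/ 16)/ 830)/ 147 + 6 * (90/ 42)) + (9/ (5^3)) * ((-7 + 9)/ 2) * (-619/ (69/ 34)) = -5109524933/ 561246000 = -9.10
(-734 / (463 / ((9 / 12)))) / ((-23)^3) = 1101 / 11266642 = 0.00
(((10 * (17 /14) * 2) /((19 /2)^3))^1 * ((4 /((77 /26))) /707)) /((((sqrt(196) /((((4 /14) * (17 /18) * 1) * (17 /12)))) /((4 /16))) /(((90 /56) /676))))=122825 /139858124562156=0.00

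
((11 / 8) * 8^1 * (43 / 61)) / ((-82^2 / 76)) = -8987 / 102541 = -0.09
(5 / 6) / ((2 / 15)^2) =375 / 8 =46.88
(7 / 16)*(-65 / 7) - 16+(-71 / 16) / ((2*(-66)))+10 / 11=-3671 / 192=-19.12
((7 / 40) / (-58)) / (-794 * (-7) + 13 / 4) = -7 / 12902100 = -0.00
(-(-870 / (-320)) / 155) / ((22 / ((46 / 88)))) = -2001 / 4801280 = -0.00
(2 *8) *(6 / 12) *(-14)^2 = 1568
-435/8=-54.38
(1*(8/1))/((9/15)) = 40/3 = 13.33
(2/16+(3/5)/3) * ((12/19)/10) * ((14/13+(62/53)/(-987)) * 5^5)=22860875/331303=69.00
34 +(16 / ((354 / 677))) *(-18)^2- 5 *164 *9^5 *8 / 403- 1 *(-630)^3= 5922749728442 / 23777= 249095753.39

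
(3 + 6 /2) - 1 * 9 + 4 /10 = -13 /5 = -2.60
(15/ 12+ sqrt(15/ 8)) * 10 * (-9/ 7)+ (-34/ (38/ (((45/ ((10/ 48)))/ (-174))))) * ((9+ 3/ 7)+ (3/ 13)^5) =-45 * sqrt(30)/ 14 - 16034433939/ 2864154202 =-23.20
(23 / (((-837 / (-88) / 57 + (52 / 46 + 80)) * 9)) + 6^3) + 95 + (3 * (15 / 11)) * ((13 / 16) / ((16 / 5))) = 312.07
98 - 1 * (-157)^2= -24551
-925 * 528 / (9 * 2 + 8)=-244200 / 13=-18784.62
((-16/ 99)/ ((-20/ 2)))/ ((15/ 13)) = 104/ 7425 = 0.01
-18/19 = -0.95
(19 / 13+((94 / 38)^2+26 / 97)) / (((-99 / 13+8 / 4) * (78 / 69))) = -41088235 / 33231133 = -1.24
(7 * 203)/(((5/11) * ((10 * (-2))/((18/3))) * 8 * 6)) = -15631/800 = -19.54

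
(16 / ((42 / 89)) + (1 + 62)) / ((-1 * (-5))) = 407 / 21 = 19.38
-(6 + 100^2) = -10006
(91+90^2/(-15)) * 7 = -3143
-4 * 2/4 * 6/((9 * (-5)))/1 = 4/15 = 0.27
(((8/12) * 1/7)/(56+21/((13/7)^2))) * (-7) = -338/31479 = -0.01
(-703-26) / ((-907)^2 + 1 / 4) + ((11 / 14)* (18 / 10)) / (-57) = -112467981 / 4376494010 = -0.03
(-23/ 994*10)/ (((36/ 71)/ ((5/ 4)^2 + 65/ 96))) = -24725/ 24192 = -1.02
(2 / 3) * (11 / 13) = 22 / 39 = 0.56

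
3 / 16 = 0.19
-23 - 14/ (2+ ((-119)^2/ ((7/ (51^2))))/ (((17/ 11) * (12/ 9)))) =-234925161/ 10214135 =-23.00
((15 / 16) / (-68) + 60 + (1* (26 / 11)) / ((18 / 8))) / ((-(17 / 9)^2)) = -59169483 / 3458752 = -17.11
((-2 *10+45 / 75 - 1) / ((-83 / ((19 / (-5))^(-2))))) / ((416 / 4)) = 255 / 1558076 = 0.00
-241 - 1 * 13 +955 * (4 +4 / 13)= 50178 / 13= 3859.85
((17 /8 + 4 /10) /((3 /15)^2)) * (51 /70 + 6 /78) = 50.85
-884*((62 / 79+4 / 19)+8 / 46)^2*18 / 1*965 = -25019781647496480 / 1191837529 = -20992611.02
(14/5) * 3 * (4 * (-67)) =-11256/5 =-2251.20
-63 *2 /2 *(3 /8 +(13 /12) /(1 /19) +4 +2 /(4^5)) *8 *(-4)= 805119 /16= 50319.94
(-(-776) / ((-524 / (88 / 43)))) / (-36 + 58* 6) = -2134 / 219687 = -0.01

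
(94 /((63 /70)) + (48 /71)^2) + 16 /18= 1599868 /15123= 105.79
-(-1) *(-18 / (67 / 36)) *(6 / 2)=-1944 / 67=-29.01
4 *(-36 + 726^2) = 2108160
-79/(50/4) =-158/25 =-6.32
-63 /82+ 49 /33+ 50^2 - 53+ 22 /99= 2447.94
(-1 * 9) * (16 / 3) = -48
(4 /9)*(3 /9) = 4 /27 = 0.15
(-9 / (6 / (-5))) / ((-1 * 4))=-15 / 8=-1.88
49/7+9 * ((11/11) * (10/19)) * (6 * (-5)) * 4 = -10667/19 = -561.42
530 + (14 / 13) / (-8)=27553 / 52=529.87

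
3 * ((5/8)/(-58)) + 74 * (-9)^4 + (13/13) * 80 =225315601/464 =485593.97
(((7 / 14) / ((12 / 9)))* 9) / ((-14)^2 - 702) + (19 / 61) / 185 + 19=867724137 / 45681680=19.00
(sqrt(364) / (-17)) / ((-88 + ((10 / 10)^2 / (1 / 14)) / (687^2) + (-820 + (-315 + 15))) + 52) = 471969*sqrt(91) / 4637567275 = 0.00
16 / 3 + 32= 112 / 3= 37.33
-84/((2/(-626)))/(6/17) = 74494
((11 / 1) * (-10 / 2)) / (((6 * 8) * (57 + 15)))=-55 / 3456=-0.02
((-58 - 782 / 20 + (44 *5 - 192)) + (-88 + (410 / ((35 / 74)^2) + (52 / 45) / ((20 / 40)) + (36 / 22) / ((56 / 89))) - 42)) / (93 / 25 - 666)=-794882645 / 321272028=-2.47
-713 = -713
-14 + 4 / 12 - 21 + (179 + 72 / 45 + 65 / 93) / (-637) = -10352744 / 296205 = -34.95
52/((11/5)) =260/11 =23.64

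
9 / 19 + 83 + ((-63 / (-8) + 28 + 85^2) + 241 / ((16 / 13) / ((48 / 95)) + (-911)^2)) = 18066313102211 / 2459893064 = 7344.35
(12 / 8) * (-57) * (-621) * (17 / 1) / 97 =1805247 / 194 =9305.40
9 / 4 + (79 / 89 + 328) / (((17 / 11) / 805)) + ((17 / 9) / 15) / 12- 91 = 209838958123 / 1225530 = 171223.03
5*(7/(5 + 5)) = 7/2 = 3.50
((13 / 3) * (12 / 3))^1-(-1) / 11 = 575 / 33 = 17.42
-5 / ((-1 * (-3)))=-5 / 3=-1.67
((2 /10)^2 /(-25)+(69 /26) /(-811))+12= 158080789 /13178750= 12.00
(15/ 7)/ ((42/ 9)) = 45/ 98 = 0.46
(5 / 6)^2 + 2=97 / 36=2.69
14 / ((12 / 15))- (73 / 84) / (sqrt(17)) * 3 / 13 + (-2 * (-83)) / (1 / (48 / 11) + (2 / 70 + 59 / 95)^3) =4935117793865 / 14209422278- 73 * sqrt(17) / 6188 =347.26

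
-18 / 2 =-9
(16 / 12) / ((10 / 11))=22 / 15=1.47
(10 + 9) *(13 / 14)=247 / 14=17.64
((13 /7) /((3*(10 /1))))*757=9841 /210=46.86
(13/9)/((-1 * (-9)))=13/81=0.16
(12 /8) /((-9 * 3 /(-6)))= 1 /3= 0.33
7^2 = 49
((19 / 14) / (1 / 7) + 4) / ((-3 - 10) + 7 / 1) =-9 / 4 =-2.25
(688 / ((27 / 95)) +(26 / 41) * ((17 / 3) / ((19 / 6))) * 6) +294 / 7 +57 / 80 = 2470.26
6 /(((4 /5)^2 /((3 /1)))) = 225 /8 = 28.12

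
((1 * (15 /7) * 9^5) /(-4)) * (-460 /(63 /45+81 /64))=32595048000 /5971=5458892.65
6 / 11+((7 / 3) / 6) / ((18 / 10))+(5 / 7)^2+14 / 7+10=1158859 / 87318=13.27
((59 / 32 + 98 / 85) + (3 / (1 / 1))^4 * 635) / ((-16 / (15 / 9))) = -46637117 / 8704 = -5358.12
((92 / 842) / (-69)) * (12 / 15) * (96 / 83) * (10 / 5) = -512 / 174715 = -0.00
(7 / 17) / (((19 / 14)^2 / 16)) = 21952 / 6137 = 3.58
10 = 10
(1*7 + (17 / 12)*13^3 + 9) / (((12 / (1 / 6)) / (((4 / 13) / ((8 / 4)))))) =37541 / 5616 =6.68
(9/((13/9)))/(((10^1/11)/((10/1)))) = 891/13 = 68.54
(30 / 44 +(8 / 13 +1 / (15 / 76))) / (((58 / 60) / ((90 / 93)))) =819030 / 128557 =6.37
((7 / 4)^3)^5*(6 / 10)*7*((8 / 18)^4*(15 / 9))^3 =830823264240025 / 162679413013056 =5.11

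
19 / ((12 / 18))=57 / 2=28.50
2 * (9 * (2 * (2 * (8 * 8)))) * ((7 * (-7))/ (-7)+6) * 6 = 359424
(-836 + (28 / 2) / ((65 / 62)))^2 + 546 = 2861561634 / 4225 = 677292.69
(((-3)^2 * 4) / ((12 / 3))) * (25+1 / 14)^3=389191959 / 2744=141833.80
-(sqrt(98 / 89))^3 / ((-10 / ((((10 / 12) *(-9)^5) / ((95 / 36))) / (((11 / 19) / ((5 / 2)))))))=-60761421 *sqrt(178) / 87131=-9303.90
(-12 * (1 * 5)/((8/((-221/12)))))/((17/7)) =455/8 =56.88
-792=-792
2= 2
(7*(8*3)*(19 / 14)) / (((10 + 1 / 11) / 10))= 8360 / 37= 225.95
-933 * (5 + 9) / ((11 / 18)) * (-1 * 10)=2351160 / 11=213741.82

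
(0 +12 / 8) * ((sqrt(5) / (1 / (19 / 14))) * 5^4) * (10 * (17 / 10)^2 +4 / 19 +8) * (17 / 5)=8990025 * sqrt(5) / 56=358969.77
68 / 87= 0.78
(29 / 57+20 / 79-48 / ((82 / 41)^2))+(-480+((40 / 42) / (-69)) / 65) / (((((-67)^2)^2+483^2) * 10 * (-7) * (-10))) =-30635035226836843 / 2726006584596750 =-11.24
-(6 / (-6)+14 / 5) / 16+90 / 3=2391 / 80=29.89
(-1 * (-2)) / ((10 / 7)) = 7 / 5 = 1.40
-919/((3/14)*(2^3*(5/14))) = -45031/30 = -1501.03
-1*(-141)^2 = -19881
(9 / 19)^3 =729 / 6859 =0.11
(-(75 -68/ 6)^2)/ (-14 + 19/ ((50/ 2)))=912025/ 2979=306.15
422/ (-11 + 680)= 422/ 669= 0.63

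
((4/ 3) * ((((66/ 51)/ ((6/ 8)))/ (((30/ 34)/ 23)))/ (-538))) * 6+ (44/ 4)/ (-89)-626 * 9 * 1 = -6070615429/ 1077345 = -5634.79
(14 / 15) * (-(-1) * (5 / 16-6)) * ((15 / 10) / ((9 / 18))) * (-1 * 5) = 637 / 8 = 79.62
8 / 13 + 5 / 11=153 / 143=1.07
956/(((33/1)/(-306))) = -97512/11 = -8864.73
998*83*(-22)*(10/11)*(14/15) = -4638704/3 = -1546234.67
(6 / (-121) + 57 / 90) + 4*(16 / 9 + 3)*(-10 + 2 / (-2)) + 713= 5481607 / 10890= 503.36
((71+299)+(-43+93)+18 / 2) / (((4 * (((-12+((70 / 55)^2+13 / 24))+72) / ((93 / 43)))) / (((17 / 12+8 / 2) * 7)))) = 2196529335 / 15524462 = 141.49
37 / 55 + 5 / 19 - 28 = -28282 / 1045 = -27.06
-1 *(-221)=221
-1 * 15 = -15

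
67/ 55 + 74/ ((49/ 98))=8207/ 55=149.22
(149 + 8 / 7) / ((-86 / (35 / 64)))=-5255 / 5504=-0.95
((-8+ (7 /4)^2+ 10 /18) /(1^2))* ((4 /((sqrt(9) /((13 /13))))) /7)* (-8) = 1262 /189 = 6.68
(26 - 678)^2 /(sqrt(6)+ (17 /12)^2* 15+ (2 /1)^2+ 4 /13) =5696033111808 /458753473 - 165525295104* sqrt(6) /458753473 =11532.51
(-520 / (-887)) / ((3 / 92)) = 47840 / 2661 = 17.98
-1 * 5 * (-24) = 120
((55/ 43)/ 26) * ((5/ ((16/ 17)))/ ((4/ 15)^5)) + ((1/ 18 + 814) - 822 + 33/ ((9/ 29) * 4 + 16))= 3869568666689/ 20606976000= 187.78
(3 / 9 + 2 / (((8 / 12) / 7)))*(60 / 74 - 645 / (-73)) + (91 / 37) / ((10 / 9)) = 5618187 / 27010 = 208.00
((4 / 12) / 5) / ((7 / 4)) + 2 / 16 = 137 / 840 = 0.16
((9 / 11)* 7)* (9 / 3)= 189 / 11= 17.18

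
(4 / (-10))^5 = -32 / 3125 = -0.01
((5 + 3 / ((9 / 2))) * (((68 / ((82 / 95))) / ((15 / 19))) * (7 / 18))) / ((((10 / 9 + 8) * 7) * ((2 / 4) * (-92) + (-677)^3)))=-104329 / 9388717874982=-0.00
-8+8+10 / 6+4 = 17 / 3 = 5.67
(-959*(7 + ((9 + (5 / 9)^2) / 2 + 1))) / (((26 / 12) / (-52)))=7863800 / 27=291251.85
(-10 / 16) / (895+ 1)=-5 / 7168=-0.00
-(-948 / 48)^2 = -6241 / 16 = -390.06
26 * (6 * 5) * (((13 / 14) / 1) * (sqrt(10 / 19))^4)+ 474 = 1704798 / 2527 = 674.63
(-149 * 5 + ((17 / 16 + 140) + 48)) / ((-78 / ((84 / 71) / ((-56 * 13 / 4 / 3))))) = -26685 / 191984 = -0.14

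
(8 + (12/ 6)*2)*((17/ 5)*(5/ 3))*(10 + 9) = 1292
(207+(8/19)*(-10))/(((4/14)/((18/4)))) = 242739/76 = 3193.93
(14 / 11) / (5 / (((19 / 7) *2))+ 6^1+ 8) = 76 / 891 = 0.09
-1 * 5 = -5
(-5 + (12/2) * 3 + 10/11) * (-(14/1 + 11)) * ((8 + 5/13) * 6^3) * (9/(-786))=135083700/18733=7211.00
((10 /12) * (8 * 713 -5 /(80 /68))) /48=98.95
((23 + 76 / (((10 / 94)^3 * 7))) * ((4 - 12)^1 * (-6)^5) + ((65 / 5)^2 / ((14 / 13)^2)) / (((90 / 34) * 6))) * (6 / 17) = 744066016866233 / 3748500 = 198497003.30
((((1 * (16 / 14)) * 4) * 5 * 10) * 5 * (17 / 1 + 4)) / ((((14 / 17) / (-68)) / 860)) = -11929920000 / 7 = -1704274285.71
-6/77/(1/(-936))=5616/77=72.94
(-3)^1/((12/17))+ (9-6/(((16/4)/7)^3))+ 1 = -845/32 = -26.41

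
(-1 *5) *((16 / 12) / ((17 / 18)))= -7.06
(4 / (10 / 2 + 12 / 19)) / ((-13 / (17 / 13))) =-1292 / 18083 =-0.07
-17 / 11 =-1.55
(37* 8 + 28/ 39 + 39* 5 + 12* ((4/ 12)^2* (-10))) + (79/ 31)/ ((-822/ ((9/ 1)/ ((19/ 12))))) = 501811281/ 1049009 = 478.37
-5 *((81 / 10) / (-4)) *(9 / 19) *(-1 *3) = -2187 / 152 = -14.39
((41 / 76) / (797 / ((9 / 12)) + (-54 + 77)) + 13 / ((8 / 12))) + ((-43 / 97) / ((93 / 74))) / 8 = 10861471021 / 558246543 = 19.46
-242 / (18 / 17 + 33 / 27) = -37026 / 349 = -106.09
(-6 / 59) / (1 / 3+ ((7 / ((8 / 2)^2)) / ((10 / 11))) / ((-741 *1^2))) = -711360 / 2327137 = -0.31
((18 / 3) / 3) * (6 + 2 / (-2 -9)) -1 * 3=95 / 11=8.64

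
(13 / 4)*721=9373 / 4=2343.25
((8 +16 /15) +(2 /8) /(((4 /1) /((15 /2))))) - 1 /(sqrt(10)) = 4577 /480 - sqrt(10) /10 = 9.22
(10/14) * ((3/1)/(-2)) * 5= -75/14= -5.36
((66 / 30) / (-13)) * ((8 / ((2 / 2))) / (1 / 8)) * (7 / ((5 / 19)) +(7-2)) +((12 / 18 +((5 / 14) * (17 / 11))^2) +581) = 5543046539 / 23123100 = 239.72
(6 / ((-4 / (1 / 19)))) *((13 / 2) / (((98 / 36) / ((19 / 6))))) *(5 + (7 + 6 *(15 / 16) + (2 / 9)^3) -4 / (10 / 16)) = -4259333 / 635040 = -6.71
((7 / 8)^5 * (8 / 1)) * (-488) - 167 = -1110731 / 512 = -2169.40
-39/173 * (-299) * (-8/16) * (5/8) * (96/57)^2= -3731520/62453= -59.75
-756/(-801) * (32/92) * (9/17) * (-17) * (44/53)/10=-133056/542455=-0.25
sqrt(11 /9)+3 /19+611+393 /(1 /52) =sqrt(11) /3+399896 /19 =21048.26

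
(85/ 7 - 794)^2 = 29953729/ 49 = 611300.59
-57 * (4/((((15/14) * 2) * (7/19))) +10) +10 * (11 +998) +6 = 9237.20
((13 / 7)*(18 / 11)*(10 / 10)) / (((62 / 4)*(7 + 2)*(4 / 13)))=169 / 2387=0.07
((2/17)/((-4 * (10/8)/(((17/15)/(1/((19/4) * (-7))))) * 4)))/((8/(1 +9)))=0.28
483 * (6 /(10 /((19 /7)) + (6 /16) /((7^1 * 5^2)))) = 77086800 /98057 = 786.14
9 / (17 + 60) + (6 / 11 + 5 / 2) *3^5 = 740.16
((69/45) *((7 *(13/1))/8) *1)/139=2093/16680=0.13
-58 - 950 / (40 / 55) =-5457 / 4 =-1364.25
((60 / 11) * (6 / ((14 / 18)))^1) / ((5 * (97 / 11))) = 648 / 679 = 0.95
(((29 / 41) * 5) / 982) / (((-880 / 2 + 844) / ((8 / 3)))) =145 / 6099693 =0.00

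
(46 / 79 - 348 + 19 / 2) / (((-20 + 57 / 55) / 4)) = 5873010 / 82397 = 71.28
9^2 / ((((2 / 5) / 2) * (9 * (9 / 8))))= 40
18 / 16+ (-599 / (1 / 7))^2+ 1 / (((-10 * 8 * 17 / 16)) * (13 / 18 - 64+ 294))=49650153602861 / 2824040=17581250.12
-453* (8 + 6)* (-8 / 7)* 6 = 43488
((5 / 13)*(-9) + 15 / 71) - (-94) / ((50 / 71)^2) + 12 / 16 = 431597867 / 2307500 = 187.04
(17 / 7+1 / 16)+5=839 / 112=7.49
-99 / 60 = -33 / 20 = -1.65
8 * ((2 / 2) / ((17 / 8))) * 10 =640 / 17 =37.65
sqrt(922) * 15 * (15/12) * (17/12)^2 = 7225 * sqrt(922)/192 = 1142.62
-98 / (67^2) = -98 / 4489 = -0.02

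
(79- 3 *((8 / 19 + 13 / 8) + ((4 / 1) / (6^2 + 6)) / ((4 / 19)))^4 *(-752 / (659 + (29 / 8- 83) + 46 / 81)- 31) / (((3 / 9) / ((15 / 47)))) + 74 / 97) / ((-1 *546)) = -4869357313583642277512771 / 719660081754002789277696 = -6.77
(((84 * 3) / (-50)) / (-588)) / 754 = 3 / 263900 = 0.00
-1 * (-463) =463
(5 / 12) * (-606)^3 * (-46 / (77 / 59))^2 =-683008828613640 / 5929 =-115197980875.97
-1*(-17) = 17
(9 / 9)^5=1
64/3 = 21.33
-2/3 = -0.67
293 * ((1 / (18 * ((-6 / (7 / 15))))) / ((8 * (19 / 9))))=-2051 / 27360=-0.07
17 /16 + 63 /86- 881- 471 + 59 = -888349 /688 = -1291.20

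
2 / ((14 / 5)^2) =25 / 98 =0.26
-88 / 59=-1.49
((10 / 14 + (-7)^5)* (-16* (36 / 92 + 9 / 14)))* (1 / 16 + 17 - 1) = 5034045582 / 1127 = 4466766.27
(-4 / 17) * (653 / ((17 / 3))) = -7836 / 289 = -27.11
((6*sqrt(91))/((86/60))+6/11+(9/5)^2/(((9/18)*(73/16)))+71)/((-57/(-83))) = 4980*sqrt(91)/817+121577321/1144275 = 164.40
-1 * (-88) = 88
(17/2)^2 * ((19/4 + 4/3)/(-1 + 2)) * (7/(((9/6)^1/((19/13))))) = 2805901/936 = 2997.76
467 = 467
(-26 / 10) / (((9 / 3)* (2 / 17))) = -221 / 30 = -7.37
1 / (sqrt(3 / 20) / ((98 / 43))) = 5.88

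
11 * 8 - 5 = 83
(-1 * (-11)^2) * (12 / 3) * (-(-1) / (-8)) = 121 / 2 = 60.50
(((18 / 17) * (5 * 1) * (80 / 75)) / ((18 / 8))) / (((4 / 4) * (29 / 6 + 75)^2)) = 1536 / 3900497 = 0.00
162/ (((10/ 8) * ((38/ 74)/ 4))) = 95904/ 95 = 1009.52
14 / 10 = 7 / 5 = 1.40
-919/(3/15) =-4595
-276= -276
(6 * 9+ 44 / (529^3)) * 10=79939380500 / 148035889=540.00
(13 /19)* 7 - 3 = 34 /19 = 1.79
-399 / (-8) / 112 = 57 / 128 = 0.45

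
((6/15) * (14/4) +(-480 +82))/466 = -1983/2330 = -0.85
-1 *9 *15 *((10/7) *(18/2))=-12150/7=-1735.71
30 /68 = 15 /34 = 0.44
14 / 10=7 / 5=1.40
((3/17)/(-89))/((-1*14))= 3/21182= 0.00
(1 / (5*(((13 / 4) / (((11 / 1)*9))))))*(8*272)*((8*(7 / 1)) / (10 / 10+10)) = 4386816 / 65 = 67489.48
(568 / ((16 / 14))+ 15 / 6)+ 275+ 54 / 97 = 150361 / 194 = 775.06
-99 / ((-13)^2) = -99 / 169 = -0.59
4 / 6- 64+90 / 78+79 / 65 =-11888 / 195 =-60.96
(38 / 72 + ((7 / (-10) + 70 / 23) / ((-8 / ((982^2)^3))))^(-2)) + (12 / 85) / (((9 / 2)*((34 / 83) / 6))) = 11717419708177956923085107293055405613690161 / 11868225106007074108508485005252091962016080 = 0.99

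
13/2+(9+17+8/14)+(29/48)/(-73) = 810973/24528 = 33.06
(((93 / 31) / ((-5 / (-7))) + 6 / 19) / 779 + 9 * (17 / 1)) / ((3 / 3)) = 11323194 / 74005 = 153.01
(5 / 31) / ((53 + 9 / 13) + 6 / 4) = 26 / 8897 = 0.00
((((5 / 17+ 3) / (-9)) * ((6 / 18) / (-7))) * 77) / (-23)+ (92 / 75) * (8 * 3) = 7754552 / 263925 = 29.38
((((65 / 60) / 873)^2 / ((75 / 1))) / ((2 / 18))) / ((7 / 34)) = 0.00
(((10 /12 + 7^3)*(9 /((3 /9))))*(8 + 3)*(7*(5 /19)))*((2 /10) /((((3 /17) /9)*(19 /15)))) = 1093689135 /722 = 1514804.90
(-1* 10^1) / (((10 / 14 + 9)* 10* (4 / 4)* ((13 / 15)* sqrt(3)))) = -35* sqrt(3) / 884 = -0.07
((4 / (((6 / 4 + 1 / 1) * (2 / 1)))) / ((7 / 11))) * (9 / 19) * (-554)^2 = 121538736 / 665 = 182765.02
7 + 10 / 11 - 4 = 43 / 11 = 3.91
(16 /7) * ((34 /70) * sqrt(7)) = 2.94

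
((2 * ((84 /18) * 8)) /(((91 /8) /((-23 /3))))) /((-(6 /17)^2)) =404.00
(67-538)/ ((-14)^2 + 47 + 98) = -471/ 341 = -1.38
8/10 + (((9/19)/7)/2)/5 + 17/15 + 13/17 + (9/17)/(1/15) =722117/67830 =10.65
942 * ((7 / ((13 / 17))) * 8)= 896784 / 13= 68983.38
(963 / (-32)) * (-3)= 2889 / 32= 90.28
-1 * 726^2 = -527076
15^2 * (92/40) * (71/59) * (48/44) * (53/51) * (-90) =-701046900/11033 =-63540.91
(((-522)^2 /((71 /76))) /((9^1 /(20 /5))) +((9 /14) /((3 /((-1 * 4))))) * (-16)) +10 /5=64435138 /497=129648.16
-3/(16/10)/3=-5/8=-0.62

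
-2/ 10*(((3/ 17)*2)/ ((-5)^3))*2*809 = 9708/ 10625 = 0.91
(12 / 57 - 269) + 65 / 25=-25288 / 95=-266.19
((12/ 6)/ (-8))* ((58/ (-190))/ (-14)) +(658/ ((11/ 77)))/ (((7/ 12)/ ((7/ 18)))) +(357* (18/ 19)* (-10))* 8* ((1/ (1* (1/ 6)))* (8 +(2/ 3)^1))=-22406006647/ 15960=-1403885.13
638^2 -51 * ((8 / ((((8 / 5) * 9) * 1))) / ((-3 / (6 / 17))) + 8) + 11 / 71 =406639.49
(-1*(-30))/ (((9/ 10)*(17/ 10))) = 1000/ 51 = 19.61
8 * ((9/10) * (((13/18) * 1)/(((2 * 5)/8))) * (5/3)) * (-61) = -6344/15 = -422.93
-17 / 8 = -2.12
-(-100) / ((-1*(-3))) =100 / 3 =33.33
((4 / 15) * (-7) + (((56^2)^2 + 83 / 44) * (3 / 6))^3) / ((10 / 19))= 23091889118023874852722825151 / 102220800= 225902058270174708598.67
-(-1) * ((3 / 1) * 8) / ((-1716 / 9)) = -18 / 143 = -0.13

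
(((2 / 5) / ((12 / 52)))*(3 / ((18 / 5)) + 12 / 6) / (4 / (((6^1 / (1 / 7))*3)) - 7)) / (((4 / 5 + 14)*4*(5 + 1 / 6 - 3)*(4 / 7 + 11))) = -833 / 1754244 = -0.00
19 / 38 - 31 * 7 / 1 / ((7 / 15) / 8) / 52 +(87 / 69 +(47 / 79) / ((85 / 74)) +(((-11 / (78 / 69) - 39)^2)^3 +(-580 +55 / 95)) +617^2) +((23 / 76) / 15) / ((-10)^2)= 910459709388238934879200817 / 67987458259656000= 13391583281.60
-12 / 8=-3 / 2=-1.50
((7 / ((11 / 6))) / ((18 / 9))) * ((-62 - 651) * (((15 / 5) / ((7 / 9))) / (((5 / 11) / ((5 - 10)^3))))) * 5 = 7219125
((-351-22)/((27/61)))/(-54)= 22753/1458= 15.61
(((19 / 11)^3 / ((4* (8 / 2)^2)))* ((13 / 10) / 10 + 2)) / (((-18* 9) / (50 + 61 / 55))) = -456308693 / 8433216000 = -0.05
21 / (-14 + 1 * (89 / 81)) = -1701 / 1045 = -1.63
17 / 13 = 1.31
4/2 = 2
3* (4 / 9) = 4 / 3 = 1.33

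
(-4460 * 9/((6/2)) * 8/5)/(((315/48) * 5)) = -114176/175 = -652.43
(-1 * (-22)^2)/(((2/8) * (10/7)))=-6776/5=-1355.20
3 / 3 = 1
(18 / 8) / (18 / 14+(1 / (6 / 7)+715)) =189 / 60266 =0.00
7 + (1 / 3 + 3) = 31 / 3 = 10.33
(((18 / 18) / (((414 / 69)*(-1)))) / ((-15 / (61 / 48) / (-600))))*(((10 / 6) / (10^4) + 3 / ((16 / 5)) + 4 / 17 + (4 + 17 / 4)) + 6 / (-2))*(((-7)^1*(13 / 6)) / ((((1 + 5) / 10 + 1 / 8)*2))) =1818346621 / 3194640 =569.19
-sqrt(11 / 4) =-sqrt(11) / 2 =-1.66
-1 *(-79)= 79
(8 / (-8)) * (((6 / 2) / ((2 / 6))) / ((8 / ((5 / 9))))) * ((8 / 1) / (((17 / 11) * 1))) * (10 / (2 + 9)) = -50 / 17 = -2.94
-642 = -642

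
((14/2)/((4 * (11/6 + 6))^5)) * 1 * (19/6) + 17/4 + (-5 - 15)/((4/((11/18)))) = 157789461773/132102724032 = 1.19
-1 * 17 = -17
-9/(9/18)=-18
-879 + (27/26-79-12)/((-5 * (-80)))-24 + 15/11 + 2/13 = -103155329/114400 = -901.71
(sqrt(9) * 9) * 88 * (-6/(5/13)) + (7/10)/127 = -9414661/254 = -37065.59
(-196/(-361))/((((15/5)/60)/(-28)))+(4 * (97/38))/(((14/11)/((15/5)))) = -707501/2527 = -279.98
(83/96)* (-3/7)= -83/224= -0.37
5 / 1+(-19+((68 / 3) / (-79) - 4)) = -4334 / 237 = -18.29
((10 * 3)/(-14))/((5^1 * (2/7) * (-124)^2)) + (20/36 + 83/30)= 4597289/1383840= 3.32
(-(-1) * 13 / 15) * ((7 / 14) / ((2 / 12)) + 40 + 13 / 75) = 42094 / 1125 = 37.42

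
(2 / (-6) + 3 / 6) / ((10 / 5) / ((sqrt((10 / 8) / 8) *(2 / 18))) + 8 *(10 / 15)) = -5 / 11504 + 27 *sqrt(10) / 23008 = 0.00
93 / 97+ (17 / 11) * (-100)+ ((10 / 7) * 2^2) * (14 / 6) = -448951 / 3201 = -140.25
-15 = -15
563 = 563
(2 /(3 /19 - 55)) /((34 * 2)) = -19 /35428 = -0.00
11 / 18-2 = -25 / 18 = -1.39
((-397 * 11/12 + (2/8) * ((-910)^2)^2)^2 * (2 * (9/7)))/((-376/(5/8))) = -21161363652841788189253445/168448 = -125625496609290630872.75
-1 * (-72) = 72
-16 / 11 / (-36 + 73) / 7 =-16 / 2849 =-0.01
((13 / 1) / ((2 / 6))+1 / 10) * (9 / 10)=3519 / 100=35.19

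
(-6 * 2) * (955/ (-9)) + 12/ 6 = 3826/ 3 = 1275.33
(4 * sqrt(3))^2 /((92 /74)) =888 /23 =38.61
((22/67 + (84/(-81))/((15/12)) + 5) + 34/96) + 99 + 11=16621511/144720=114.85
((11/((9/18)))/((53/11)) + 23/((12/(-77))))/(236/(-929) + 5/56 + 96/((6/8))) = -107546614/96129969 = -1.12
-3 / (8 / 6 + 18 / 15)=-45 / 38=-1.18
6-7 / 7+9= 14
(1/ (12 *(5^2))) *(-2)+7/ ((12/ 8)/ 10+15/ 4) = 3487/ 1950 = 1.79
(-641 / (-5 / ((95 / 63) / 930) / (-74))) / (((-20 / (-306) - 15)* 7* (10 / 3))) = 7660591 / 173545750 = 0.04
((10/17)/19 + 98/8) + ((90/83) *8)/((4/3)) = 2014641/107236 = 18.79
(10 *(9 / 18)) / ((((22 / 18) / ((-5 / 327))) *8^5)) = -75 / 39288832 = -0.00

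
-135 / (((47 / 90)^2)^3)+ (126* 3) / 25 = -1789538831605638 / 269480383225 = -6640.70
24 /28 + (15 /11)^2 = 2301 /847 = 2.72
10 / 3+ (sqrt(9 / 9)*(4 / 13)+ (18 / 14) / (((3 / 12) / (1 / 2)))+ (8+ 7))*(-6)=-28376 / 273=-103.94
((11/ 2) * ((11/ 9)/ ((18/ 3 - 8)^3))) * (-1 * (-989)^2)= 118352641/ 144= 821893.34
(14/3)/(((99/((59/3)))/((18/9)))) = 1652/891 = 1.85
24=24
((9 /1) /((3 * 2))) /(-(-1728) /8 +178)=3 /788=0.00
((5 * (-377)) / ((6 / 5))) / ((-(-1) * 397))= -9425 / 2382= -3.96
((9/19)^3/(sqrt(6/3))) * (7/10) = 5103 * sqrt(2)/137180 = 0.05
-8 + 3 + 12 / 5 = -13 / 5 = -2.60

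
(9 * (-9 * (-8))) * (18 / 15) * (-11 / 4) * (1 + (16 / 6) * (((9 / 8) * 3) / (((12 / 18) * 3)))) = -11761.20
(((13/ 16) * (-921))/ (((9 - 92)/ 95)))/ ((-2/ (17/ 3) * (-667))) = 6445465/ 1771552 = 3.64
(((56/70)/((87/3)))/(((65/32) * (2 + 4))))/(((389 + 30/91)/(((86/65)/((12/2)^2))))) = 9632/45078973875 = 0.00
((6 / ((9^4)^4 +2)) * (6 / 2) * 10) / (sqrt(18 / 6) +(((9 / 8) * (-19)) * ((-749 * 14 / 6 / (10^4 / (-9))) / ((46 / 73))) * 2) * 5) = -0.00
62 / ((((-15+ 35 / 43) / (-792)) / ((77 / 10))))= 40645836 / 1525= 26653.01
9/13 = 0.69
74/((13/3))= 222/13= 17.08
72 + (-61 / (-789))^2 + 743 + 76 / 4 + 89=574590604 / 622521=923.01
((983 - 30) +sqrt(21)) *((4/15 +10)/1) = 154 *sqrt(21)/15 +146762/15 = 9831.18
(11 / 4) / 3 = 0.92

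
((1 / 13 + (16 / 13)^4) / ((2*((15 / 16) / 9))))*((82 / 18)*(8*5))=2074.29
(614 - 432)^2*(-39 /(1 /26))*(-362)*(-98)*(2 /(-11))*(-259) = -617227314570048 /11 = -56111574051822.55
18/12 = 3/2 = 1.50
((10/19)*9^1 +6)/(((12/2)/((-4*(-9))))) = 1224/19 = 64.42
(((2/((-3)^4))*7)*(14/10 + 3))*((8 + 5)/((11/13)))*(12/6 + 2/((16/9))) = 5915/162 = 36.51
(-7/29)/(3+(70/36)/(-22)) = -2772/33437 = -0.08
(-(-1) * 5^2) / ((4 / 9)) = 225 / 4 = 56.25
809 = 809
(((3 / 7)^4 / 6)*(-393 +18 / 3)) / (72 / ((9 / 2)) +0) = -10449 / 76832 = -0.14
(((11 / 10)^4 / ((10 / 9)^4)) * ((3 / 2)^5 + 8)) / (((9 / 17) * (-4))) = -90541510587 / 12800000000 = -7.07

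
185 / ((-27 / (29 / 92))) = -5365 / 2484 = -2.16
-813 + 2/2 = -812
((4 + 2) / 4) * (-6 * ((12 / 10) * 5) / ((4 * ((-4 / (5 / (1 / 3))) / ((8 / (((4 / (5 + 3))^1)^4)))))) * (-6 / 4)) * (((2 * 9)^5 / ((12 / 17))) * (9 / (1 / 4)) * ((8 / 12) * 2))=-1248928865280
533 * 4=2132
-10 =-10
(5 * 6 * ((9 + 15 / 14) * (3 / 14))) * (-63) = -57105 / 14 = -4078.93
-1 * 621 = -621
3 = 3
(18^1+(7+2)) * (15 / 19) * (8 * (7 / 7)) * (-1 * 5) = -16200 / 19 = -852.63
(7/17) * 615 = 4305/17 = 253.24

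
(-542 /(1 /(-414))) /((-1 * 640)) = -56097 /160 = -350.61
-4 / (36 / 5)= -5 / 9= -0.56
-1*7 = -7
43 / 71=0.61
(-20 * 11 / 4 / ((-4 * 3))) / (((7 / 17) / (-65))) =-60775 / 84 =-723.51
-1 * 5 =-5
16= 16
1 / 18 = 0.06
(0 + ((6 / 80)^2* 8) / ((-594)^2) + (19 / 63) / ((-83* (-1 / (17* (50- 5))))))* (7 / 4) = 12662892581 / 2603145600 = 4.86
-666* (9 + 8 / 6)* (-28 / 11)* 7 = 122624.73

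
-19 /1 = -19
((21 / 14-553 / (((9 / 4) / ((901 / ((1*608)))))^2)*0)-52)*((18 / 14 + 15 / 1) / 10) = -5757 / 70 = -82.24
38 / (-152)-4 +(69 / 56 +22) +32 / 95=102777 / 5320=19.32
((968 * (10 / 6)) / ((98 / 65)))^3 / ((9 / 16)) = 62273912272000000 / 28588707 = 2178269631.85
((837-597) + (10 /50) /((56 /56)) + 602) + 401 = 6216 /5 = 1243.20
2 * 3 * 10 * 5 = 300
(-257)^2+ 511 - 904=65656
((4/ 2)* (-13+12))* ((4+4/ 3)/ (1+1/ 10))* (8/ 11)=-2560/ 363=-7.05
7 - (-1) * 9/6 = 17/2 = 8.50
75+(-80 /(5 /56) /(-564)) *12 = 4421 /47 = 94.06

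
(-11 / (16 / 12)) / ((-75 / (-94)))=-517 / 50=-10.34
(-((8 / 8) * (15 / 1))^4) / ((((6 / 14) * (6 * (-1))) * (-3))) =-13125 / 2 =-6562.50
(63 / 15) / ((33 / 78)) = 546 / 55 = 9.93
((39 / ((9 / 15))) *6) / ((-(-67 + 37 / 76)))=1976 / 337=5.86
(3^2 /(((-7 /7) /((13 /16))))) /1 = -117 /16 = -7.31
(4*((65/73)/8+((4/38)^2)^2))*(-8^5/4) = -34734936064/9513433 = -3651.15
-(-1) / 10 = 1 / 10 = 0.10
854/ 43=19.86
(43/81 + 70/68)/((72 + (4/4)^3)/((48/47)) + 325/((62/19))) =0.01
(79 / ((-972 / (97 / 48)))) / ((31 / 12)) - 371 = -44723551 / 120528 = -371.06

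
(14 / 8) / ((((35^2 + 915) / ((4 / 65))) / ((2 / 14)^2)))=1 / 973700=0.00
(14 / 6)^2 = 49 / 9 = 5.44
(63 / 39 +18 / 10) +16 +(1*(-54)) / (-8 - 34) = 20.70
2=2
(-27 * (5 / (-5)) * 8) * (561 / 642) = 20196 / 107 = 188.75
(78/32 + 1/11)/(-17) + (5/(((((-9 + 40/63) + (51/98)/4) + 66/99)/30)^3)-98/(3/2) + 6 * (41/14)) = -429783168862794432421/1196088911562346032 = -359.32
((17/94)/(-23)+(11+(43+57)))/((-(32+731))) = -239965/1649606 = -0.15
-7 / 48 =-0.15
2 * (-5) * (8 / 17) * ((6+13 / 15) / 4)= -412 / 51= -8.08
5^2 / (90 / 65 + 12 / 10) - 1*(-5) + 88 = 17249 / 168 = 102.67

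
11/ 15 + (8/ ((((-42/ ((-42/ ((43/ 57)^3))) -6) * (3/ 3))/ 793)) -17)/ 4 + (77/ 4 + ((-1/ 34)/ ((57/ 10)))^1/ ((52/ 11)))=-69909801427889/ 259914152940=-268.97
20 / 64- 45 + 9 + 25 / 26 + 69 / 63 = -146899 / 4368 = -33.63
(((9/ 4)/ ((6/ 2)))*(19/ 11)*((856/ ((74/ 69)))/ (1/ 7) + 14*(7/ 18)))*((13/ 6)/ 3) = 459995263/ 87912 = 5232.45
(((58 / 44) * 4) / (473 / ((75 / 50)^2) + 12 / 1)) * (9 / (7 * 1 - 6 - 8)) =-2349 / 77000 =-0.03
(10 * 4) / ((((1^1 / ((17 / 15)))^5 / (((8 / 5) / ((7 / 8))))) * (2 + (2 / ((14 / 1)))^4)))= 249349606912 / 3647278125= 68.37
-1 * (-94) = 94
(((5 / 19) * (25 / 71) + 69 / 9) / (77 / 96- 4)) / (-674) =502432 / 139566191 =0.00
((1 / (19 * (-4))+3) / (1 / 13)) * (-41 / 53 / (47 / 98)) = -5928559 / 94658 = -62.63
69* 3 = 207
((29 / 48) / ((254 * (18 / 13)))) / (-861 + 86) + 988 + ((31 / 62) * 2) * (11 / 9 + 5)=169095724423 / 170078400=994.22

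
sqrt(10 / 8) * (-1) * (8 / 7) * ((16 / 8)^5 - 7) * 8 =-800 * sqrt(5) / 7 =-255.55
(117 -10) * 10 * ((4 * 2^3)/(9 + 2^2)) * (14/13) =479360/169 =2836.45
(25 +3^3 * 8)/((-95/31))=-7471/95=-78.64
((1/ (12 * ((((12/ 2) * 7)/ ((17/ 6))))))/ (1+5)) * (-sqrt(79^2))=-1343/ 18144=-0.07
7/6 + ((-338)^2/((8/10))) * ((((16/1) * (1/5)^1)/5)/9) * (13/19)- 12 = 11862851/1710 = 6937.34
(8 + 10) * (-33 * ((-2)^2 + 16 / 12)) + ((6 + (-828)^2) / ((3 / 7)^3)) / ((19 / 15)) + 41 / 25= 9793711687 / 1425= 6872780.13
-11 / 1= -11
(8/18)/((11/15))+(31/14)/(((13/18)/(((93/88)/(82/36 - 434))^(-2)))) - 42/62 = 1286032060175/2513511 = 511647.68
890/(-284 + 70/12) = -5340/1669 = -3.20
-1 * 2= -2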